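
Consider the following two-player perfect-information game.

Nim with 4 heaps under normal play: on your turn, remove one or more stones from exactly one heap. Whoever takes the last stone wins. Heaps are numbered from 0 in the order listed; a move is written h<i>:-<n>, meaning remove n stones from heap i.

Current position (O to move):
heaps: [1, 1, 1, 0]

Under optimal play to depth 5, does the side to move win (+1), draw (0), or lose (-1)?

value((1,1,1,0), O) = +1

ply 1, O at (1,1,1,0) | h0:-1=+1→(0,1,1,0)*; h1:-1=+1→(1,0,1,0); h2:-1=+1→(1,1,0,0)
ply 2, X at (0,1,1,0) | h1:-1=-1→(0,0,1,0)*; h2:-1=-1→(0,1,0,0)
ply 3, O at (0,0,1,0) | h2:-1=+1→(0,0,0,0)*
ply 4: (0,0,0,0) is terminal -1 (X); from (1,1,1,0) depth 5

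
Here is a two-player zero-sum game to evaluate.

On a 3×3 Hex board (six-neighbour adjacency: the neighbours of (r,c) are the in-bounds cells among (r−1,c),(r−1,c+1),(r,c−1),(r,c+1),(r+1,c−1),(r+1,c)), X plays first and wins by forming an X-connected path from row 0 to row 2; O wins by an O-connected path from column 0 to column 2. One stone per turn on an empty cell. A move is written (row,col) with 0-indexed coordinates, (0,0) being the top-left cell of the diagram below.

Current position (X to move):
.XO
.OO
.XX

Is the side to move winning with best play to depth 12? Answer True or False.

X winning at [.XO/.OO/.XX]: False

[.XO/.OO/.XX] X move#1: (0,0):-1/XXO/.OO/.XX*, (1,0):-1/.XO/XOO/.XX, (2,0):-1/.XO/.OO/XXX
[XXO/.OO/.XX] O move#2: (1,0):+1/XXO/OOO/.XX*, (2,0):+1/XXO/.OO/OXX
[XXO/OOO/.XX] end (terminal -1, X#3); searched .XO/.OO/.XX to 12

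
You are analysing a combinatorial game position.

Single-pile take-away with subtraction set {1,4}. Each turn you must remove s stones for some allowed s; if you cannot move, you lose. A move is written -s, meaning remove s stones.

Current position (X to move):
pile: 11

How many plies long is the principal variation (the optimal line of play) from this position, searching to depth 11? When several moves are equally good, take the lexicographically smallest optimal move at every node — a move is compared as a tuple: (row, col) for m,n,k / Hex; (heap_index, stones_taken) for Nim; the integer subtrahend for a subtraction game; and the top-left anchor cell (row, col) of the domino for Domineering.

PV length from [11]: 5 plies

[11] X move#1: -1:+1/10*, -4:+1/7
[10] O move#2: -1:-1/9*, -4:-1/6
[9] X move#3: -1:-1/8, -4:+1/5*
[5] O move#4: -1:-1/4*, -4:-1/1
[4] X move#5: -1:-1/3, -4:+1/0*
[0] end (terminal -1, O#6); searched 11 to 11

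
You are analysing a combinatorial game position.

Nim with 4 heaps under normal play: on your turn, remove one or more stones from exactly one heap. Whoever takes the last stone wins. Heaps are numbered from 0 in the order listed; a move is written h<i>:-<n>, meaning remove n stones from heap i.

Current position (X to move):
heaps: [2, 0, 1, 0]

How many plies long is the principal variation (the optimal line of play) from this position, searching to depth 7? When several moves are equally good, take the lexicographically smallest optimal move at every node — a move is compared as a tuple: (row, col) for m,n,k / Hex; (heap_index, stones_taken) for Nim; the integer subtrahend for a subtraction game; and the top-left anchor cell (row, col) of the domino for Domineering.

ply 1, X at (2,0,1,0) | h0:-1=+1→(1,0,1,0)*; h0:-2=-1→(0,0,1,0); h2:-1=-1→(2,0,0,0)
ply 2, O at (1,0,1,0) | h0:-1=-1→(0,0,1,0)*; h2:-1=-1→(1,0,0,0)
ply 3, X at (0,0,1,0) | h2:-1=+1→(0,0,0,0)*
ply 4: (0,0,0,0) is terminal -1 (O); from (2,0,1,0) depth 7

PV length from [(2,0,1,0)]: 3 plies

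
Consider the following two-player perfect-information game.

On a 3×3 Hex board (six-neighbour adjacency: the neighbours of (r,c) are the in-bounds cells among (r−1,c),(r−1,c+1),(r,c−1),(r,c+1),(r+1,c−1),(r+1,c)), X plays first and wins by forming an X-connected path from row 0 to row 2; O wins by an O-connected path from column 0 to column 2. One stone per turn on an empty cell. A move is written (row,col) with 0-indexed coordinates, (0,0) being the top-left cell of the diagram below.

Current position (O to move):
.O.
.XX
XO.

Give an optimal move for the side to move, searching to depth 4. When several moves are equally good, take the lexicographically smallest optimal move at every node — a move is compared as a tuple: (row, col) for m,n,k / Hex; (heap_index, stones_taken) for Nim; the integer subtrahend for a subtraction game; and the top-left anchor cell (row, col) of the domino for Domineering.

O's best at [.O./.XX/XO.]: (0,2)

ply 1, O at .O./.XX/XO. | (0,0)=-1→OO./.XX/XO.; (0,2)=+1→.OO/.XX/XO.*; (1,0)=-1→.O./OXX/XO.; (2,2)=-1→.O./.XX/XOO
ply 2, X at .OO/.XX/XO. | (0,0)=-1→XOO/.XX/XO.*; (1,0)=-1→.OO/XXX/XO.; (2,2)=-1→.OO/.XX/XOX
ply 3, O at XOO/.XX/XO. | (1,0)=+1→XOO/OXX/XO.*; (2,2)=-1→XOO/.XX/XOO
ply 4: XOO/OXX/XO. is terminal -1 (X); from .O./.XX/XO. depth 4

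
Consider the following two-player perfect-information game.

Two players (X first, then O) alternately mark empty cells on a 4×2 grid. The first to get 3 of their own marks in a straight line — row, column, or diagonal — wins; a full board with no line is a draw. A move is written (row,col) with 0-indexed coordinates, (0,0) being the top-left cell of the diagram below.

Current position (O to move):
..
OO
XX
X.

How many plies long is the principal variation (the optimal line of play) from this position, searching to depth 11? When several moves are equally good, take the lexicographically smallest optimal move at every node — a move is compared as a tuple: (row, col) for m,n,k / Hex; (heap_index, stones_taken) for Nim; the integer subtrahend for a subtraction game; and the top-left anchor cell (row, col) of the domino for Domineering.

p1 O@[../OO/XX/X.]: (0,0)[O./OO/XX/X.]+0* (0,1)[.O/OO/XX/X.]+0 (3,1)[../OO/XX/XO]+0
p2 X@[O./OO/XX/X.]: (0,1)[OX/OO/XX/X.]+0* (3,1)[O./OO/XX/XX]+0
p3 O@[OX/OO/XX/X.]: (3,1)[OX/OO/XX/XO]+0*
p4 X@[OX/OO/XX/XO] terminal +0; root [../OO/XX/X.] d11

PV length from [../OO/XX/X.]: 3 plies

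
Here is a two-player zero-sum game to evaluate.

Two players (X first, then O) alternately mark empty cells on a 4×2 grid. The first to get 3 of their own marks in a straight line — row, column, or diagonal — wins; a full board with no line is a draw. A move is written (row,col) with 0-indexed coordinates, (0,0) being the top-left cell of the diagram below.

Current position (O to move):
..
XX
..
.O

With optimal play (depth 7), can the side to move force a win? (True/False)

[../XX/../.O] O move#1: (0,0):+0/O./XX/../.O*, (0,1):-1/.O/XX/../.O, (2,0):+0/../XX/O./.O, (2,1):-1/../XX/.O/.O, (3,0):+0/../XX/../OO
[O./XX/../.O] X move#2: (0,1):+0/OX/XX/../.O*, (2,0):+0/O./XX/X./.O, (2,1):+0/O./XX/.X/.O, (3,0):+0/O./XX/../XO
[OX/XX/../.O] O move#3: (2,0):-1/OX/XX/O./.O, (2,1):+0/OX/XX/.O/.O*, (3,0):-1/OX/XX/../OO
[OX/XX/.O/.O] X move#4: (2,0):+0/OX/XX/XO/.O*, (3,0):+0/OX/XX/.O/XO
[OX/XX/XO/.O] O move#5: (3,0):+0/OX/XX/XO/OO*
[OX/XX/XO/OO] end (terminal +0, X#6); searched ../XX/../.O to 7

O winning at [../XX/../.O]: False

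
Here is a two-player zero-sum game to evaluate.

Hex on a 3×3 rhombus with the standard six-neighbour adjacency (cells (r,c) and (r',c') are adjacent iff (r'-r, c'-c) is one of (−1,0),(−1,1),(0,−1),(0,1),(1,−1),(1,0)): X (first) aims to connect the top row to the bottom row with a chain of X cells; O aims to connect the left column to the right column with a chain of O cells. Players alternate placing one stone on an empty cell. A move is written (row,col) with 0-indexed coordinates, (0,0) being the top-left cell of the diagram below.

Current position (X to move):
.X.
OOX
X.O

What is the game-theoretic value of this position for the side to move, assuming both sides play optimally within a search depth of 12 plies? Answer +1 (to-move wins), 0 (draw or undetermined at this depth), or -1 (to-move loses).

[.X./OOX/X.O] X move#1: (0,0):-1/XX./OOX/X.O*, (0,2):-1/.XX/OOX/X.O, (2,1):-1/.X./OOX/XXO
[XX./OOX/X.O] O move#2: (0,2):+1/XXO/OOX/X.O*, (2,1):+1/XX./OOX/XOO
[XXO/OOX/X.O] end (terminal -1, X#3); searched .X./OOX/X.O to 12

value(.X./OOX/X.O, X) = -1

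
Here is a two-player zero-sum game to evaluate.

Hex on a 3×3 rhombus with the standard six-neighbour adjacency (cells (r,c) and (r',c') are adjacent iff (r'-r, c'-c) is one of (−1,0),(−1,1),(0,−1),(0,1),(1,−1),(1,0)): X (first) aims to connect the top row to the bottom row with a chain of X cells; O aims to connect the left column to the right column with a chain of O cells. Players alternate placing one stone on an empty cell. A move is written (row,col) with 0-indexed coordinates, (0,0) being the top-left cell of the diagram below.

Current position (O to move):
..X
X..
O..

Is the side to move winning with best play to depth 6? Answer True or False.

O winning at [..X/X../O..]: True

p1 O@[..X/X../O..]: (0,0)[O.X/X../O..]-1 (0,1)[.OX/X../O..]-1 (1,1)[..X/XO./O..]-1 (1,2)[..X/X.O/O..]+1* (2,1)[..X/X../OO.]+1 (2,2)[..X/X../O.O]-1
p2 X@[..X/X.O/O..]: (0,0)[X.X/X.O/O..]-1* (0,1)[.XX/X.O/O..]-1 (1,1)[..X/XXO/O..]-1 (2,1)[..X/X.O/OX.]-1 (2,2)[..X/X.O/O.X]-1
p3 O@[X.X/X.O/O..]: (0,1)[XOX/X.O/O..]+1* (1,1)[X.X/XOO/O..]+1 (2,1)[X.X/X.O/OO.]+1 (2,2)[X.X/X.O/O.O]+1
p4 X@[XOX/X.O/O..]: (1,1)[XOX/XXO/O..]-1* (2,1)[XOX/X.O/OX.]-1 (2,2)[XOX/X.O/O.X]-1
p5 O@[XOX/XXO/O..]: (2,1)[XOX/XXO/OO.]+1* (2,2)[XOX/XXO/O.O]-1
p6 X@[XOX/XXO/OO.] terminal -1; root [..X/X../O..] d6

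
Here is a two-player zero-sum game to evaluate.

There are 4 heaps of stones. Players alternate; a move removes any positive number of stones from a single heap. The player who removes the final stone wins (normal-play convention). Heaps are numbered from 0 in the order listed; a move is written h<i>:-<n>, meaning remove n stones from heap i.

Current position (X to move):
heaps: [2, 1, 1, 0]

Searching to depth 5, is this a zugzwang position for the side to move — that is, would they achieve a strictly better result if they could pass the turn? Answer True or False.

zugzwang((2,1,1,0), X) = False

[(2,1,1,0)] X move#1: h0:-1:-1/(1,1,1,0), h0:-2:+1/(0,1,1,0)*, h1:-1:-1/(2,0,1,0), h2:-1:-1/(2,1,0,0)
[(0,1,1,0)] O move#2: h1:-1:-1/(0,0,1,0)*, h2:-1:-1/(0,1,0,0)
[(0,0,1,0)] X move#3: h2:-1:+1/(0,0,0,0)*
[(0,0,0,0)] end (terminal -1, O#4); searched (2,1,1,0) to 5
if X skipped the turn, O would face:
~ [(2,1,1,0)] O move#1: h0:-1:-1/(1,1,1,0), h0:-2:+1/(0,1,1,0)*, h1:-1:-1/(2,0,1,0), h2:-1:-1/(2,1,0,0)
~ [(0,1,1,0)] X move#2: h1:-1:-1/(0,0,1,0)*, h2:-1:-1/(0,1,0,0)
~ [(0,0,1,0)] O move#3: h2:-1:+1/(0,0,0,0)*
~ [(0,0,0,0)] end (terminal -1, X#4); searched (2,1,1,0) to 5
compare (X): move=+1 vs pass=-1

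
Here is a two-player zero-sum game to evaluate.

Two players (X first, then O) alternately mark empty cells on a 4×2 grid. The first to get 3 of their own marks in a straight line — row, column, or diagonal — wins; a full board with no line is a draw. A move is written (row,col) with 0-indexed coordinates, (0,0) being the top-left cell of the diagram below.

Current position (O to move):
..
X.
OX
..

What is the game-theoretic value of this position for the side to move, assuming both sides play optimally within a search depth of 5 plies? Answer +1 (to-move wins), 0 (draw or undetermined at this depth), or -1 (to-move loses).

value(../X./OX/.., O) = 0

[../X./OX/..] O move#1: (0,0):-1/O./X./OX/.., (0,1):+0/.O/X./OX/..*, (1,1):+0/../XO/OX/.., (3,0):-1/../X./OX/O., (3,1):+0/../X./OX/.O
[.O/X./OX/..] X move#2: (0,0):+0/XO/X./OX/..*, (1,1):+0/.O/XX/OX/.., (3,0):+0/.O/X./OX/X., (3,1):+0/.O/X./OX/.X
[XO/X./OX/..] O move#3: (1,1):+0/XO/XO/OX/..*, (3,0):+0/XO/X./OX/O., (3,1):+0/XO/X./OX/.O
[XO/XO/OX/..] X move#4: (3,0):+0/XO/XO/OX/X.*, (3,1):+0/XO/XO/OX/.X
[XO/XO/OX/X.] O move#5: (3,1):+0/XO/XO/OX/XO*
[XO/XO/OX/XO] end (terminal +0, X#6); searched ../X./OX/.. to 5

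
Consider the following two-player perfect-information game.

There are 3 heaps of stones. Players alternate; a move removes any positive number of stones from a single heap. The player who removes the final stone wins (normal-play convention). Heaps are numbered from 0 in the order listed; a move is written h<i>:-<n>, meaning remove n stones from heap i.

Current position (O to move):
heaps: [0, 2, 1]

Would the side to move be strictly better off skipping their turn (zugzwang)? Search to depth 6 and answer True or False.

p1 O@[(0,2,1)]: h1:-1[(0,1,1)]+1* h1:-2[(0,0,1)]-1 h2:-1[(0,2,0)]-1
p2 X@[(0,1,1)]: h1:-1[(0,0,1)]-1* h2:-1[(0,1,0)]-1
p3 O@[(0,0,1)]: h2:-1[(0,0,0)]+1*
p4 X@[(0,0,0)] terminal -1; root [(0,2,1)] d6
if O skipped the turn, X would face:
~ p1 X@[(0,2,1)]: h1:-1[(0,1,1)]+1* h1:-2[(0,0,1)]-1 h2:-1[(0,2,0)]-1
~ p2 O@[(0,1,1)]: h1:-1[(0,0,1)]-1* h2:-1[(0,1,0)]-1
~ p3 X@[(0,0,1)]: h2:-1[(0,0,0)]+1*
~ p4 O@[(0,0,0)] terminal -1; root [(0,2,1)] d6
compare (O): move=+1 vs pass=-1

zugzwang((0,2,1), O) = False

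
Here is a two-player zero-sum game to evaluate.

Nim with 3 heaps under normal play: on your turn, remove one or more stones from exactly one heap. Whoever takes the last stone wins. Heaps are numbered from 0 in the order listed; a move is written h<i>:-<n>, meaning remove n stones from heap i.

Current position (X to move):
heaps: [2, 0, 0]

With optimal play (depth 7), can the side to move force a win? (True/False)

[(2,0,0)] X move#1: h0:-1:-1/(1,0,0), h0:-2:+1/(0,0,0)*
[(0,0,0)] end (terminal -1, O#2); searched (2,0,0) to 7

X winning at [(2,0,0)]: True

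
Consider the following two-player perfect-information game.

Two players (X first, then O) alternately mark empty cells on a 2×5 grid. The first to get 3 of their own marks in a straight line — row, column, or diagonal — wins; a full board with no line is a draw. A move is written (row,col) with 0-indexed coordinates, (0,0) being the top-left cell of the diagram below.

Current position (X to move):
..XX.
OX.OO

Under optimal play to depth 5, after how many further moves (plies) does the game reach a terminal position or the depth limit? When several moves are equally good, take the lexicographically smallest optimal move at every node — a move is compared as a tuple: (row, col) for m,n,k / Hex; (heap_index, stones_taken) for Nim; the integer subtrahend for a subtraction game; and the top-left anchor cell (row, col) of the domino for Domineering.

PV length from [..XX./OX.OO]: 1 ply

p1 X@[..XX./OX.OO]: (0,0)[X.XX./OX.OO]-1 (0,1)[.XXX./OX.OO]+1* (0,4)[..XXX/OX.OO]+1 (1,2)[..XX./OXXOO]+1
p2 O@[.XXX./OX.OO] terminal -1; root [..XX./OX.OO] d5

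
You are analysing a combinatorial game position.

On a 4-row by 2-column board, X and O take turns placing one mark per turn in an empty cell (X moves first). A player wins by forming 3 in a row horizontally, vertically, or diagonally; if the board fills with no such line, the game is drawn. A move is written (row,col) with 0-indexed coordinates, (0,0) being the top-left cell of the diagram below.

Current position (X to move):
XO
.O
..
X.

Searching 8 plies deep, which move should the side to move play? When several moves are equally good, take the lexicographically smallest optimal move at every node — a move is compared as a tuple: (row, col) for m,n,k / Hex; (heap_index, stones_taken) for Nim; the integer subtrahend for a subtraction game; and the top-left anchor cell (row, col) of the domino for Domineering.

ply 1, X at XO/.O/../X. | (1,0)=-1→XO/XO/../X.; (2,0)=-1→XO/.O/X./X.; (2,1)=+0→XO/.O/.X/X.*; (3,1)=-1→XO/.O/../XX
ply 2, O at XO/.O/.X/X. | (1,0)=+0→XO/OO/.X/X.*; (2,0)=+0→XO/.O/OX/X.; (3,1)=+0→XO/.O/.X/XO
ply 3, X at XO/OO/.X/X. | (2,0)=+0→XO/OO/XX/X.*; (3,1)=+0→XO/OO/.X/XX
ply 4, O at XO/OO/XX/X. | (3,1)=+0→XO/OO/XX/XO*
ply 5: XO/OO/XX/XO is terminal +0 (X); from XO/.O/../X. depth 8

X's best at [XO/.O/../X.]: (2,1)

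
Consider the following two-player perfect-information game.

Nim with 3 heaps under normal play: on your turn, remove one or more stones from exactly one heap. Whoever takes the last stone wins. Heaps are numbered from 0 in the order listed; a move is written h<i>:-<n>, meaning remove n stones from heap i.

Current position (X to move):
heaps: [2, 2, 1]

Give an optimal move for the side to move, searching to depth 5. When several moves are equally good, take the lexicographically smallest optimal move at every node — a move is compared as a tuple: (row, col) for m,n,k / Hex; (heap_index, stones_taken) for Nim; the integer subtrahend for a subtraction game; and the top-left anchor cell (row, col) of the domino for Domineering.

p1 X@[(2,2,1)]: h0:-1[(1,2,1)]-1 h0:-2[(0,2,1)]-1 h1:-1[(2,1,1)]-1 h1:-2[(2,0,1)]-1 h2:-1[(2,2,0)]+1*
p2 O@[(2,2,0)]: h0:-1[(1,2,0)]-1* h0:-2[(0,2,0)]-1 h1:-1[(2,1,0)]-1 h1:-2[(2,0,0)]-1
p3 X@[(1,2,0)]: h0:-1[(0,2,0)]-1 h1:-1[(1,1,0)]+1* h1:-2[(1,0,0)]-1
p4 O@[(1,1,0)]: h0:-1[(0,1,0)]-1* h1:-1[(1,0,0)]-1
p5 X@[(0,1,0)]: h1:-1[(0,0,0)]+1*
p6 O@[(0,0,0)] terminal -1; root [(2,2,1)] d5

X's best at [(2,2,1)]: h2:-1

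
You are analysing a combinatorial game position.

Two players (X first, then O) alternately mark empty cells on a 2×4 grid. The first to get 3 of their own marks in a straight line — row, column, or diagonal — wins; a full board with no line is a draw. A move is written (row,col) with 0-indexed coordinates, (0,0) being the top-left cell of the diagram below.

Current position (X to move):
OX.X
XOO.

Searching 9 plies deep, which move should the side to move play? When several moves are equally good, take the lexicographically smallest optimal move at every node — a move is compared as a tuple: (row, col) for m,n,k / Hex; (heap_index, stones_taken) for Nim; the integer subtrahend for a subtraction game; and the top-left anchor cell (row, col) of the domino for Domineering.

[OX.X/XOO.] X move#1: (0,2):+1/OXXX/XOO.*, (1,3):+0/OX.X/XOOX
[OXXX/XOO.] end (terminal -1, O#2); searched OX.X/XOO. to 9

X's best at [OX.X/XOO.]: (0,2)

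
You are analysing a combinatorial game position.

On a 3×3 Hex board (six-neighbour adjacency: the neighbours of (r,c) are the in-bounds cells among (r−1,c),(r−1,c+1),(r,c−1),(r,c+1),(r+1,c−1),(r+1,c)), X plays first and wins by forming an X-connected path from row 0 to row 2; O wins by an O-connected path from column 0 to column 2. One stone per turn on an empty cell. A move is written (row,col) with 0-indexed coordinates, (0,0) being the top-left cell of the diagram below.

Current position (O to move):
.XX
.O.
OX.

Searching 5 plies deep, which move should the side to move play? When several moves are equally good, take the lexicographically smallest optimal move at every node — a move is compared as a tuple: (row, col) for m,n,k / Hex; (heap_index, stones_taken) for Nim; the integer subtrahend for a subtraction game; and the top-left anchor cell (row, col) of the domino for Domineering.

p1 O@[.XX/.O./OX.]: (0,0)[OXX/.O./OX.]-1 (1,0)[.XX/OO./OX.]-1 (1,2)[.XX/.OO/OX.]+1* (2,2)[.XX/.O./OXO]-1
p2 X@[.XX/.OO/OX.] terminal -1; root [.XX/.O./OX.] d5

O's best at [.XX/.O./OX.]: (1,2)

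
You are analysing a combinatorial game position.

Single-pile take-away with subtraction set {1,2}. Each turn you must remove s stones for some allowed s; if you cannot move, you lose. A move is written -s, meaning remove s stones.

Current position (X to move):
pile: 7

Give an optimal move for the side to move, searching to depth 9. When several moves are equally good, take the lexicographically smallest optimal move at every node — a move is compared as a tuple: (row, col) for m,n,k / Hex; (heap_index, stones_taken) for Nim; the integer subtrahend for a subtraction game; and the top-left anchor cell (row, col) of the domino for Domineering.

X's best at [7]: -1

ply 1, X at 7 | -1=+1→6*; -2=-1→5
ply 2, O at 6 | -1=-1→5*; -2=-1→4
ply 3, X at 5 | -1=-1→4; -2=+1→3*
ply 4, O at 3 | -1=-1→2*; -2=-1→1
ply 5, X at 2 | -1=-1→1; -2=+1→0*
ply 6: 0 is terminal -1 (O); from 7 depth 9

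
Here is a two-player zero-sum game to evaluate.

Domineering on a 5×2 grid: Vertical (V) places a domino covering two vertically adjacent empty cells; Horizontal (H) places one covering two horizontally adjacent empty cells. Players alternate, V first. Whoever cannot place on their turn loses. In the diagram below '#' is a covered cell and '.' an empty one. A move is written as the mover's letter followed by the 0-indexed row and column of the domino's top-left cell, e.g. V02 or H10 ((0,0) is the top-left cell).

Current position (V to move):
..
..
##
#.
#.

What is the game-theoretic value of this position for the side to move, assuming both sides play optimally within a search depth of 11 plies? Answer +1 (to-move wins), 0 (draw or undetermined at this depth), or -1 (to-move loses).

p1 V@[../../##/#./#.]: V00[#./#./##/#./#.]+1* V01[.#/.#/##/#./#.]+1 V31[../../##/##/##]-1
p2 H@[#./#./##/#./#.] terminal -1; root [../../##/#./#.] d11

value(../../##/#./#., V) = +1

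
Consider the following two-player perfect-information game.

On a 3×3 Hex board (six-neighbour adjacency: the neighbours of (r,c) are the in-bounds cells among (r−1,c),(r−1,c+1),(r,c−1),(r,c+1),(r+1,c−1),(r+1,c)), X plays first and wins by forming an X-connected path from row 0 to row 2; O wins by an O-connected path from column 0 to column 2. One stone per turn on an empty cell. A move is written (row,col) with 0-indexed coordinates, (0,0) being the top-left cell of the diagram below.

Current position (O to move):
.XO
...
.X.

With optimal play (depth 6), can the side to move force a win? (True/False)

O winning at [.XO/.../.X.]: True

ply 1, O at .XO/.../.X. | (0,0)=-1→OXO/.../.X.; (1,0)=-1→.XO/O../.X.; (1,1)=+1→.XO/.O./.X.*; (1,2)=-1→.XO/..O/.X.; (2,0)=-1→.XO/.../OX.; (2,2)=-1→.XO/.../.XO
ply 2, X at .XO/.O./.X. | (0,0)=-1→XXO/.O./.X.*; (1,0)=-1→.XO/XO./.X.; (1,2)=-1→.XO/.OX/.X.; (2,0)=-1→.XO/.O./XX.; (2,2)=-1→.XO/.O./.XX
ply 3, O at XXO/.O./.X. | (1,0)=+1→XXO/OO./.X.*; (1,2)=+1→XXO/.OO/.X.; (2,0)=+1→XXO/.O./OX.; (2,2)=+1→XXO/.O./.XO
ply 4: XXO/OO./.X. is terminal -1 (X); from .XO/.../.X. depth 6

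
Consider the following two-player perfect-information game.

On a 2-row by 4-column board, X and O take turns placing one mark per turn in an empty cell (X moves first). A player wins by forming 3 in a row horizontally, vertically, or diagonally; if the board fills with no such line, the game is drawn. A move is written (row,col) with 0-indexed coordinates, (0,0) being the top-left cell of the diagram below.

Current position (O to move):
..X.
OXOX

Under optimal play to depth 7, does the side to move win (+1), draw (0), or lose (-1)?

ply 1, O at ..X./OXOX | (0,0)=+0→O.X./OXOX*; (0,1)=+0→.OX./OXOX; (0,3)=+0→..XO/OXOX
ply 2, X at O.X./OXOX | (0,1)=+0→OXX./OXOX*; (0,3)=+0→O.XX/OXOX
ply 3, O at OXX./OXOX | (0,3)=+0→OXXO/OXOX*
ply 4: OXXO/OXOX is terminal +0 (X); from ..X./OXOX depth 7

value(..X./OXOX, O) = 0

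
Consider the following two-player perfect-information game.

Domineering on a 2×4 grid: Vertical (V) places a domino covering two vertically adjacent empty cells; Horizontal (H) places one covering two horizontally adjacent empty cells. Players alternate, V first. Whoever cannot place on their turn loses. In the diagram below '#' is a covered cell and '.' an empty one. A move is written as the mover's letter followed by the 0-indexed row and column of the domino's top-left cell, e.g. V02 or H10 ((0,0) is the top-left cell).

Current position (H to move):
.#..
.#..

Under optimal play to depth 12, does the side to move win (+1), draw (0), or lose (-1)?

ply 1, H at .#../.#.. | H02=+1→.###/.#..*; H12=+1→.#../.###
ply 2, V at .###/.#.. | V00=-1→####/##..*
ply 3, H at ####/##.. | H12=+1→####/####*
ply 4: ####/#### is terminal -1 (V); from .#../.#.. depth 12

value(.#../.#.., H) = +1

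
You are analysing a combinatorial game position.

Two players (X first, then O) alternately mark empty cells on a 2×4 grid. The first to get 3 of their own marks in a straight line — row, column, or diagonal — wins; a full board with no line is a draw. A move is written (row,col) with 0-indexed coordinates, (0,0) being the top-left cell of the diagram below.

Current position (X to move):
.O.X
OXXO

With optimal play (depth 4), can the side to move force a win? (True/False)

X winning at [.O.X/OXXO]: False

p1 X@[.O.X/OXXO]: (0,0)[XO.X/OXXO]+0* (0,2)[.OXX/OXXO]+0
p2 O@[XO.X/OXXO]: (0,2)[XOOX/OXXO]+0*
p3 X@[XOOX/OXXO] terminal +0; root [.O.X/OXXO] d4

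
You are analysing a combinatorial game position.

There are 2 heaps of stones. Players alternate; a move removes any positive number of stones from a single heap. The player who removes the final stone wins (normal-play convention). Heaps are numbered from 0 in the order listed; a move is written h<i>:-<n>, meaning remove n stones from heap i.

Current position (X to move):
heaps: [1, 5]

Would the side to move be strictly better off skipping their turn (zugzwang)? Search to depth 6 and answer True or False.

zugzwang((1,5), X) = False

p1 X@[(1,5)]: h0:-1[(0,5)]-1 h1:-1[(1,4)]-1 h1:-2[(1,3)]-1 h1:-3[(1,2)]-1 h1:-4[(1,1)]+1* h1:-5[(1,0)]-1
p2 O@[(1,1)]: h0:-1[(0,1)]-1* h1:-1[(1,0)]-1
p3 X@[(0,1)]: h1:-1[(0,0)]+1*
p4 O@[(0,0)] terminal -1; root [(1,5)] d6
suppose X passes — search the same position with O to move:
pass> p1 O@[(1,5)]: h0:-1[(0,5)]-1 h1:-1[(1,4)]-1 h1:-2[(1,3)]-1 h1:-3[(1,2)]-1 h1:-4[(1,1)]+1* h1:-5[(1,0)]-1
pass> p2 X@[(1,1)]: h0:-1[(0,1)]-1* h1:-1[(1,0)]-1
pass> p3 O@[(0,1)]: h1:-1[(0,0)]+1*
pass> p4 X@[(0,0)] terminal -1; root [(1,5)] d6
for X: play +1, pass -1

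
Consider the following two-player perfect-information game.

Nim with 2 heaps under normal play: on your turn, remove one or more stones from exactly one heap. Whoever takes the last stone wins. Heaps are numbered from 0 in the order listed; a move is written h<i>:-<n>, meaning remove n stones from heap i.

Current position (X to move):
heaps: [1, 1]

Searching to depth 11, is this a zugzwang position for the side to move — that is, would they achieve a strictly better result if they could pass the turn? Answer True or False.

ply 1, X at (1,1) | h0:-1=-1→(0,1)*; h1:-1=-1→(1,0)
ply 2, O at (0,1) | h1:-1=+1→(0,0)*
ply 3: (0,0) is terminal -1 (X); from (1,1) depth 11
suppose X passes — search the same position with O to move:
pass> ply 1, O at (1,1) | h0:-1=-1→(0,1)*; h1:-1=-1→(1,0)
pass> ply 2, X at (0,1) | h1:-1=+1→(0,0)*
pass> ply 3: (0,0) is terminal -1 (O); from (1,1) depth 11
for X: play -1, pass +1

zugzwang((1,1), X) = True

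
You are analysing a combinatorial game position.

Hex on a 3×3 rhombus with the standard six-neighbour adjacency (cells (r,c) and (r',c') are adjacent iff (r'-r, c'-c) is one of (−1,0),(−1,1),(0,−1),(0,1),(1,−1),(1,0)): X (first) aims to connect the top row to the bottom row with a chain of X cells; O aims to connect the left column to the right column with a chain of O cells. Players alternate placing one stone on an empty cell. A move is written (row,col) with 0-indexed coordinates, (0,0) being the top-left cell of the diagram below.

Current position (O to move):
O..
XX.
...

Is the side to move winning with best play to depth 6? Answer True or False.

[O../XX./...] O move#1: (0,1):-1/OO./XX./...*, (0,2):-1/O.O/XX./..., (1,2):-1/O../XXO/..., (2,0):-1/O../XX./O.., (2,1):-1/O../XX./.O., (2,2):-1/O../XX./..O
[OO./XX./...] X move#2: (0,2):+1/OOX/XX./...*, (1,2):-1/OO./XXX/..., (2,0):-1/OO./XX./X.., (2,1):-1/OO./XX./.X., (2,2):-1/OO./XX./..X
[OOX/XX./...] O move#3: (1,2):-1/OOX/XXO/...*, (2,0):-1/OOX/XX./O.., (2,1):-1/OOX/XX./.O., (2,2):-1/OOX/XX./..O
[OOX/XXO/...] X move#4: (2,0):+1/OOX/XXO/X..*, (2,1):+1/OOX/XXO/.X., (2,2):+1/OOX/XXO/..X
[OOX/XXO/X..] end (terminal -1, O#5); searched O../XX./... to 6

O winning at [O../XX./...]: False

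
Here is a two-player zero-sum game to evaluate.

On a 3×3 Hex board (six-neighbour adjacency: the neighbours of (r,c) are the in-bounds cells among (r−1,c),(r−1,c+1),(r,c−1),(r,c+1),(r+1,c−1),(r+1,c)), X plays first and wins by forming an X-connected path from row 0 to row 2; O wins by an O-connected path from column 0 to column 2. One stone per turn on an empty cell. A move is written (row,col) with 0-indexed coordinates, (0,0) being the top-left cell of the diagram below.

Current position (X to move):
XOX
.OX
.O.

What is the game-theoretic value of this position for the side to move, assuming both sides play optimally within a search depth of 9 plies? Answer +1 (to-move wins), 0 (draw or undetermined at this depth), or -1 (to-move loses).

value(XOX/.OX/.O., X) = +1

p1 X@[XOX/.OX/.O.]: (1,0)[XOX/XOX/.O.]+1* (2,0)[XOX/.OX/XO.]+1 (2,2)[XOX/.OX/.OX]+1
p2 O@[XOX/XOX/.O.]: (2,0)[XOX/XOX/OO.]-1* (2,2)[XOX/XOX/.OO]-1
p3 X@[XOX/XOX/OO.]: (2,2)[XOX/XOX/OOX]+1*
p4 O@[XOX/XOX/OOX] terminal -1; root [XOX/.OX/.O.] d9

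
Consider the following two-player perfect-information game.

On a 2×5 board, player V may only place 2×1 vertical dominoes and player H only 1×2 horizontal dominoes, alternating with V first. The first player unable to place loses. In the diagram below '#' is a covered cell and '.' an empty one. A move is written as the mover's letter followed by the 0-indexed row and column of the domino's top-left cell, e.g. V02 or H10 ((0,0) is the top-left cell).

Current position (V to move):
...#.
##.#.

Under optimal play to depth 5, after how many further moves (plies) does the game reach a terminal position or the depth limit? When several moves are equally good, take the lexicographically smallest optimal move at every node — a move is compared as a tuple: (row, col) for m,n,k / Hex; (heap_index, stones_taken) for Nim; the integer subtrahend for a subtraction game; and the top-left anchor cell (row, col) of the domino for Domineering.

[...#./##.#.] V move#1: V02:+1/..##./####.*, V04:-1/...##/##.##
[..##./####.] H move#2: H00:-1/####./####.*
[####./####.] V move#3: V04:+1/#####/#####*
[#####/#####] end (terminal -1, H#4); searched ...#./##.#. to 5

PV length from [...#./##.#.]: 3 plies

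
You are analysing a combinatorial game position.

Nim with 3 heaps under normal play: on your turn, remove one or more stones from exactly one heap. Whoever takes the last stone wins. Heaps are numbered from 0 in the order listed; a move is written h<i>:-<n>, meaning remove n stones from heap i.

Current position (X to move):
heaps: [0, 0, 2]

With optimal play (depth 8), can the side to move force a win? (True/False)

X winning at [(0,0,2)]: True

[(0,0,2)] X move#1: h2:-1:-1/(0,0,1), h2:-2:+1/(0,0,0)*
[(0,0,0)] end (terminal -1, O#2); searched (0,0,2) to 8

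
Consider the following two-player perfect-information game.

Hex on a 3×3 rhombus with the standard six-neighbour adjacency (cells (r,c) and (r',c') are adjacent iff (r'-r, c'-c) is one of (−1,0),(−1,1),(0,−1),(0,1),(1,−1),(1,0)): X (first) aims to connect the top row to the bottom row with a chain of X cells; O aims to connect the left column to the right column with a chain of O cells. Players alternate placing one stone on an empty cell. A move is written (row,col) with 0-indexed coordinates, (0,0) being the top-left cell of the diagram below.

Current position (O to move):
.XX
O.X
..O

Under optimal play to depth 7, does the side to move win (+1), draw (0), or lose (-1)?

value(.XX/O.X/..O, O) = +1

[.XX/O.X/..O] O move#1: (0,0):-1/OXX/O.X/..O, (1,1):-1/.XX/OOX/..O, (2,0):-1/.XX/O.X/O.O, (2,1):+1/.XX/O.X/.OO*
[.XX/O.X/.OO] X move#2: (0,0):-1/XXX/O.X/.OO*, (1,1):-1/.XX/OXX/.OO, (2,0):-1/.XX/O.X/XOO
[XXX/O.X/.OO] O move#3: (1,1):+1/XXX/OOX/.OO*, (2,0):+1/XXX/O.X/OOO
[XXX/OOX/.OO] end (terminal -1, X#4); searched .XX/O.X/..O to 7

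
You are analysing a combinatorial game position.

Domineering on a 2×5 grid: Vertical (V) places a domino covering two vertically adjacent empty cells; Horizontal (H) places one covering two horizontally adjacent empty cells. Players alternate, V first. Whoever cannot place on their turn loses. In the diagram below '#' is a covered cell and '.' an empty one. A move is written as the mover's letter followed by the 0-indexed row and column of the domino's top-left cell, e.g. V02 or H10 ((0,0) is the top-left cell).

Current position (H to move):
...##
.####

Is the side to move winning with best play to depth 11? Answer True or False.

[...##/.####] H move#1: H00:+1/##.##/.####*, H01:-1/.####/.####
[##.##/.####] end (terminal -1, V#2); searched ...##/.#### to 11

H winning at [...##/.####]: True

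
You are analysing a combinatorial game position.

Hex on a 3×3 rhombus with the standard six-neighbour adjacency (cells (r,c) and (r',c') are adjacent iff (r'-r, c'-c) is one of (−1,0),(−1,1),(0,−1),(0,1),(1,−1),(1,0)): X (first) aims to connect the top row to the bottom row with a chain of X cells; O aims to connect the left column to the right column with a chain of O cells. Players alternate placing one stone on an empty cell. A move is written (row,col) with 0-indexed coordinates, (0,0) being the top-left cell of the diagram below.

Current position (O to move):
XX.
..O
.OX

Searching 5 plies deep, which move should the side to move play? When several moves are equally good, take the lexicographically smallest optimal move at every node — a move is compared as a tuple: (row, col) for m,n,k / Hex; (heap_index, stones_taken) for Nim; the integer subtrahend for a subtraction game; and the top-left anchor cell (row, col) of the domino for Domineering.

p1 O@[XX./..O/.OX]: (0,2)[XXO/..O/.OX]-1 (1,0)[XX./O.O/.OX]+1* (1,1)[XX./.OO/.OX]+1 (2,0)[XX./..O/OOX]+1
p2 X@[XX./O.O/.OX]: (0,2)[XXX/O.O/.OX]-1* (1,1)[XX./OXO/.OX]-1 (2,0)[XX./O.O/XOX]-1
p3 O@[XXX/O.O/.OX]: (1,1)[XXX/OOO/.OX]+1* (2,0)[XXX/O.O/OOX]+1
p4 X@[XXX/OOO/.OX] terminal -1; root [XX./..O/.OX] d5

O's best at [XX./..O/.OX]: (1,0)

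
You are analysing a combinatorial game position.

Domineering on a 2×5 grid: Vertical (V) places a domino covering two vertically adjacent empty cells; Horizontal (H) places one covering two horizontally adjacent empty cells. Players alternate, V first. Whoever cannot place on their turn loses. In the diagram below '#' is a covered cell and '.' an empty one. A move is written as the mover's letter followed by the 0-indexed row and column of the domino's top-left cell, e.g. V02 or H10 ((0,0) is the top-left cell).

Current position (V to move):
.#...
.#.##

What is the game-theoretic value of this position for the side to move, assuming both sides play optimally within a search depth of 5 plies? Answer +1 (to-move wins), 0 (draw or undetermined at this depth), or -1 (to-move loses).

value(.#.../.#.##, V) = +1

p1 V@[.#.../.#.##]: V00[##.../##.##]-1 V02[.##../.####]+1*
p2 H@[.##../.####]: H03[.####/.####]-1*
p3 V@[.####/.####]: V00[#####/#####]+1*
p4 H@[#####/#####] terminal -1; root [.#.../.#.##] d5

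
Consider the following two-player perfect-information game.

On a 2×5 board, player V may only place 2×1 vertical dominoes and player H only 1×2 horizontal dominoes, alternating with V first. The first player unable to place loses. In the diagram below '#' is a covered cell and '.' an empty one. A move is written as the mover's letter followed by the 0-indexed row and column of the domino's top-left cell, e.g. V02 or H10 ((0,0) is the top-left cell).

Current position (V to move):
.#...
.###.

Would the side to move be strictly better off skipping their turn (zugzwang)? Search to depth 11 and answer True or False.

zugzwang(.#.../.###., V) = False

[.#.../.###.] V move#1: V00:-1/##.../####., V04:+1/.#..#/.####*
[.#..#/.####] H move#2: H02:-1/.####/.####*
[.####/.####] V move#3: V00:+1/#####/#####*
[#####/#####] end (terminal -1, H#4); searched .#.../.###. to 11
pass branch (H moves first from the same position):
  | [.#.../.###.] H move#1: H02:-1/.###./.###.*, H03:-1/.#.##/.###.
  | [.###./.###.] V move#2: V00:+1/####./####.*, V04:+1/.####/.####
  | [####./####.] end (terminal -1, H#3); searched .#.../.###. to 11
V moving scores +1; V passing scores +1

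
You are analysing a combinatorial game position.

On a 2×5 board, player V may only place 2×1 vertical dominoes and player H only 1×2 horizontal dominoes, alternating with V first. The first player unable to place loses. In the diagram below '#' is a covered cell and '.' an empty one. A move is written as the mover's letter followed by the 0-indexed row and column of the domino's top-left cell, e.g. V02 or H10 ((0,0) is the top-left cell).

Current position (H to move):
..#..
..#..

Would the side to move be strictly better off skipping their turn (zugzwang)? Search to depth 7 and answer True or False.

zugzwang(..#../..#.., H) = True

p1 H@[..#../..#..]: H00[###../..#..]-1* H03[..###/..#..]-1 H10[..#../###..]-1 H13[..#../..###]-1
p2 V@[###../..#..]: V03[####./..##.]+1* V04[###.#/..#.#]+1
p3 H@[####./..##.]: H10[####./####.]-1*
p4 V@[####./####.]: V04[#####/#####]+1*
p5 H@[#####/#####] terminal -1; root [..#../..#..] d7
pass branch (V moves first from the same position):
  | p1 V@[..#../..#..]: V00[#.#../#.#..]-1* V01[.##../.##..]-1 V03[..##./..##.]-1 V04[..#.#/..#.#]-1
  | p2 H@[#.#../#.#..]: H03[#.###/#.#..]+1* H13[#.#../#.###]+1
  | p3 V@[#.###/#.#..]: V01[#####/###..]-1*
  | p4 H@[#####/###..]: H13[#####/#####]+1*
  | p5 V@[#####/#####] terminal -1; root [..#../..#..] d7
H moving scores -1; H passing scores +1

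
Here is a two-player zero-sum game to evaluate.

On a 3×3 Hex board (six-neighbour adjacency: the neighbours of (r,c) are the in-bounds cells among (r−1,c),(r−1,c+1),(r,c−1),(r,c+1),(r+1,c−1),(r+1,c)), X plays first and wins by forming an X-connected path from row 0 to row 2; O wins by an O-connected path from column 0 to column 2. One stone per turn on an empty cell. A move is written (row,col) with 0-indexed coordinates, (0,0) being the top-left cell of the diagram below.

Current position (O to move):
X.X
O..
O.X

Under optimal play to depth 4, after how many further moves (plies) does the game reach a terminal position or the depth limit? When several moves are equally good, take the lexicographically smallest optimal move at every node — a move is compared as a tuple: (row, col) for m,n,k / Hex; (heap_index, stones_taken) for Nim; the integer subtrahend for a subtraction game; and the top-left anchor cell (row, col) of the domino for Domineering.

p1 O@[X.X/O../O.X]: (0,1)[XOX/O../O.X]-1 (1,1)[X.X/OO./O.X]-1 (1,2)[X.X/O.O/O.X]+1* (2,1)[X.X/O../OOX]-1
p2 X@[X.X/O.O/O.X]: (0,1)[XXX/O.O/O.X]-1* (1,1)[X.X/OXO/O.X]-1 (2,1)[X.X/O.O/OXX]-1
p3 O@[XXX/O.O/O.X]: (1,1)[XXX/OOO/O.X]+1* (2,1)[XXX/O.O/OOX]+1
p4 X@[XXX/OOO/O.X] terminal -1; root [X.X/O../O.X] d4

PV length from [X.X/O../O.X]: 3 plies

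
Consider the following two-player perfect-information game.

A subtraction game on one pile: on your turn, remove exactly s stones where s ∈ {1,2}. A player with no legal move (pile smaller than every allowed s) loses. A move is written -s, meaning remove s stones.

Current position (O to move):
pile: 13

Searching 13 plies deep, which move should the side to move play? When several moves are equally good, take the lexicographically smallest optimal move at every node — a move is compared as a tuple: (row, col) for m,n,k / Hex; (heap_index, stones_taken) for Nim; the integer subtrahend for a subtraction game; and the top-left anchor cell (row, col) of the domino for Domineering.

O's best at [13]: -1

[13] O move#1: -1:+1/12*, -2:-1/11
[12] X move#2: -1:-1/11*, -2:-1/10
[11] O move#3: -1:-1/10, -2:+1/9*
[9] X move#4: -1:-1/8*, -2:-1/7
[8] O move#5: -1:-1/7, -2:+1/6*
[6] X move#6: -1:-1/5*, -2:-1/4
[5] O move#7: -1:-1/4, -2:+1/3*
[3] X move#8: -1:-1/2*, -2:-1/1
[2] O move#9: -1:-1/1, -2:+1/0*
[0] end (terminal -1, X#10); searched 13 to 13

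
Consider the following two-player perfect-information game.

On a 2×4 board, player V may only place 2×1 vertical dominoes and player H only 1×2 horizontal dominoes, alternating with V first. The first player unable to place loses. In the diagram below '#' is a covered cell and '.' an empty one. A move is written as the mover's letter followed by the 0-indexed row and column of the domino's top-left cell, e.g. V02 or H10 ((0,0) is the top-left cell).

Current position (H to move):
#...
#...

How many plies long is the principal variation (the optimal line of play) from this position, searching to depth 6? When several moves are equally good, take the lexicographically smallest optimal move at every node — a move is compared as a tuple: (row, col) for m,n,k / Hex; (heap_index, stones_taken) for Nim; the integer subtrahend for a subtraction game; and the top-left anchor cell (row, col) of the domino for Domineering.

PV length from [#.../#...]: 3 plies

[#.../#...] H move#1: H01:+1/###./#...*, H02:+1/#.##/#..., H11:+1/#.../###., H12:+1/#.../#.##
[###./#...] V move#2: V03:-1/####/#..#*
[####/#..#] H move#3: H11:+1/####/####*
[####/####] end (terminal -1, V#4); searched #.../#... to 6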